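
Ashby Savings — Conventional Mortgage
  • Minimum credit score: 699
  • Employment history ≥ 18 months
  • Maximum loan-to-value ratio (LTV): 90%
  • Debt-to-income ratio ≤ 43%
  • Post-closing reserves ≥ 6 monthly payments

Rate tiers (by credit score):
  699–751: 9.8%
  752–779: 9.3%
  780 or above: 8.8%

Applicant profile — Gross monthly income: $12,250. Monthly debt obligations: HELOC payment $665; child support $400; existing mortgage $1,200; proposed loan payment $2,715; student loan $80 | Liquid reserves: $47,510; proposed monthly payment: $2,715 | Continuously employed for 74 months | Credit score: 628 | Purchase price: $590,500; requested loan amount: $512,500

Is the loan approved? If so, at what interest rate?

Denied

Credit score 628 < 699 (below minimum)
Liquid reserves cover 47,510/2,715 = 17.5 months — ≥ 6 required
Employment 74 ≥ 18 months
LTV: 512,500 ÷ 590,500 = 86.8%, within 90% cap
Total monthly debts = (665 + 400 + 1,200 + 2,715 + 80) = 5,060. DTI: 5,060 ÷ 12,250 = 41.3%, within the 43% cap
Not all requirements met → denied.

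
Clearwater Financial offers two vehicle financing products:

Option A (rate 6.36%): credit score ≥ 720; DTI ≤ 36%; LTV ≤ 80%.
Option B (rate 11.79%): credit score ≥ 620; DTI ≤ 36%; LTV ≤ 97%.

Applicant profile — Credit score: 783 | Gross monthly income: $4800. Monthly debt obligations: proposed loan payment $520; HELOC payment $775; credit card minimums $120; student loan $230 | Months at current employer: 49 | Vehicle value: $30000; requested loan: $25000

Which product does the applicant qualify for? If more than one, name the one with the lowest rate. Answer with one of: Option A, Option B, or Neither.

Total debts = (520 + 775 + 120 + 230) = 1,645; DTI = 1,645/4,800 = 34.3%.
LTV = 25,000/30,000 = 83.3%.
Option A: score 783 ≥ 720; DTI 34.3% ≤ 36%; LTV 83.3% > 80% → does not qualify.
Option B: score 783 ≥ 620; DTI 34.3% ≤ 36%; LTV 83.3% ≤ 97% → qualifies.

Option B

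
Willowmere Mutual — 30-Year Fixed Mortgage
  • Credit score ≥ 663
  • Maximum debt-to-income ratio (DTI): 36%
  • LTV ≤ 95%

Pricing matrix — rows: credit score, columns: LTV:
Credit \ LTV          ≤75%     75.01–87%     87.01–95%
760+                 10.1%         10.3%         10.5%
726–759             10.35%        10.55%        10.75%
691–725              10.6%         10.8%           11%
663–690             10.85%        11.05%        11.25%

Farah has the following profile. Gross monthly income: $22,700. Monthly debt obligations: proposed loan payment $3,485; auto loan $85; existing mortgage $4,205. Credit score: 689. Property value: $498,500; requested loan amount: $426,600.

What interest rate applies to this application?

11.05%

Credit score 689 ≥ 663; Total monthly debts = (3,485 + 85 + 4,205) = 7,775. DTI = 7,775/22,700 = 34.3% ≤ 36%
Loan-to-value = 426,600/498,500 = 85.6% — pass (95% max)
Credit 689 → row 663–690; LTV 85.6% → column 75.01–87%. Grid cell → 11.05%.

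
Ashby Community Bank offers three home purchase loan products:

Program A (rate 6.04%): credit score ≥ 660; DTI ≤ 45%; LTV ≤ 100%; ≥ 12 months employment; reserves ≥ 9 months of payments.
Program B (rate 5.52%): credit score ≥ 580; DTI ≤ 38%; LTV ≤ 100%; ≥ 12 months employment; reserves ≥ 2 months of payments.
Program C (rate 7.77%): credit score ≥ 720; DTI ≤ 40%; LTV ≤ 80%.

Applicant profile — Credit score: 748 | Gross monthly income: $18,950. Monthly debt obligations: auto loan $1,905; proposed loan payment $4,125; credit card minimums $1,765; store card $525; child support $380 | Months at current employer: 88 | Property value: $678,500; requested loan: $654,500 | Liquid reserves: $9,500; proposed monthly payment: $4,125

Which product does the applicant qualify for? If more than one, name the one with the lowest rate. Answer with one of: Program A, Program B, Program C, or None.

Total debts = (1,905 + 4,125 + 1,765 + 525 + 380) = 8,700; DTI = 8,700/18,950 = 45.9%.
LTV = 654,500/678,500 = 96.5%.
Reserves = 9,500/4,125 = 2.3 months.
Program A: score 748 ≥ 660; DTI 45.9% > 45%; LTV 96.5% ≤ 100%; employment 88 ≥ 12 mo; reserves 2.3 < 9 mo → does not qualify.
Program B: score 748 ≥ 580; DTI 45.9% > 38%; LTV 96.5% ≤ 100%; employment 88 ≥ 12 mo; reserves 2.3 ≥ 2 mo → does not qualify.
Program C: score 748 ≥ 720; DTI 45.9% > 40%; LTV 96.5% > 80% → does not qualify.

None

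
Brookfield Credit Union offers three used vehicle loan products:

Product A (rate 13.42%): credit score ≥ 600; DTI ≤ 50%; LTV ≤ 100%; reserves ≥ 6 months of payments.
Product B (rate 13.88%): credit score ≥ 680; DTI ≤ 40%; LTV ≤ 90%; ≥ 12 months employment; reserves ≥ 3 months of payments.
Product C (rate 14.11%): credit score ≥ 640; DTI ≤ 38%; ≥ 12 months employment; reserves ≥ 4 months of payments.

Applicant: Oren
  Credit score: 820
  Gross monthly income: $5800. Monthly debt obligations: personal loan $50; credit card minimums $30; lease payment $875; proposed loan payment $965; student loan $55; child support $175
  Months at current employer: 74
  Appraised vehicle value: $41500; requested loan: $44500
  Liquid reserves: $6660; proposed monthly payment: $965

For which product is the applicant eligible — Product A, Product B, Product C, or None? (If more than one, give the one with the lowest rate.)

Total debts = (50 + 30 + 875 + 965 + 55 + 175) = 2,150; DTI = 2,150/5,800 = 37.1%.
LTV = 44,500/41,500 = 107.2%.
Reserves = 6,660/965 = 6.9 months.
Product A: score 820 ≥ 600; DTI 37.1% ≤ 50%; LTV 107.2% > 100%; reserves 6.9 ≥ 6 mo → does not qualify.
Product B: score 820 ≥ 680; DTI 37.1% ≤ 40%; LTV 107.2% > 90%; employment 74 ≥ 12 mo; reserves 6.9 ≥ 3 mo → does not qualify.
Product C: score 820 ≥ 640; DTI 37.1% ≤ 38%; employment 74 ≥ 12 mo; reserves 6.9 ≥ 4 mo → qualifies.

Product C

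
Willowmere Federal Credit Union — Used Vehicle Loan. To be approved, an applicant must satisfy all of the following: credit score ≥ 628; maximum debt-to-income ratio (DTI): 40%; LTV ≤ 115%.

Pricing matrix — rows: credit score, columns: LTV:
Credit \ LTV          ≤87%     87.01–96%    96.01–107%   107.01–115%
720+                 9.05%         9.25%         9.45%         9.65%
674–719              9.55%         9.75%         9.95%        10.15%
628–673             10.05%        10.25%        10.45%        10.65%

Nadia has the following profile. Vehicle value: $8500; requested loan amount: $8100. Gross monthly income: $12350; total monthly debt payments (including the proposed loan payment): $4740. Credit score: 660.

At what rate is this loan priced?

10.25%

Credit score 660 ≥ 628; DTI: 4,740 ÷ 12,350 = 38.4%, within the 40% cap
LTV = 8,100/8,500 = 95.3% ≤ 115%
Credit 660 → row 628–673; LTV 95.3% → column 87.01–96%. Grid cell → 10.25%.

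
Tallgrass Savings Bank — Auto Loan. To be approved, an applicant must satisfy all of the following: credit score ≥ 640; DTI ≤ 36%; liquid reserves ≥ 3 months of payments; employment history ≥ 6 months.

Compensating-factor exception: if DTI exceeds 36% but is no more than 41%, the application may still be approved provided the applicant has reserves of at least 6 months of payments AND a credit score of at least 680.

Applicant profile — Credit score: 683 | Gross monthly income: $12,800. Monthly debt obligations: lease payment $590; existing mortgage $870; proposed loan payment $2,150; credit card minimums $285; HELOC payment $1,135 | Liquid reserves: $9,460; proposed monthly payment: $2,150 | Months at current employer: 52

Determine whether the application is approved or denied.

Denied

Credit score 683 ≥ 640 (meets base)
Total debts = (590 + 870 + 2,150 + 285 + 1,135) = 5,030. DTI: 5,030 ÷ 12,800 = 39.3%, over the 36% base limit.
Reserves: 9,460 ÷ 2,150 = 4.4 months (meets 3-month minimum)
Employment 52 ≥ 6 months
DTI 39.3% is within the 36%–41% exception band; checking compensating factors.
Reserves 4.4 < 6 months; credit score 683 ≥ 680.
Compensating-factor requirement not fully met.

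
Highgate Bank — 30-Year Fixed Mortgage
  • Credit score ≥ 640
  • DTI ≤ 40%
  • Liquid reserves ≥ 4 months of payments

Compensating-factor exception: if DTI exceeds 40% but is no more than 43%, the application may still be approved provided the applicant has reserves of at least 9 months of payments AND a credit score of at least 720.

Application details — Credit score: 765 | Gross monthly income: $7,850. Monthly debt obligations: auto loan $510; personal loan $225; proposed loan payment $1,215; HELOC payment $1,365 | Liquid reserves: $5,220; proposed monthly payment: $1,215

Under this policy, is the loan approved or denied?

Denied

Credit score 765 ≥ 640 (meets base)
Total debts = (510 + 225 + 1,215 + 1,365) = 3,315. DTI: 3,315 ÷ 7,850 = 42.2%, over the 40% base limit.
Liquid reserves cover 5,220/1,215 = 4.3 months — ≥ 4 required
42.2% falls in the override range (40%–43%), so the compensating-factor test applies.
Override check — reserves: 4.3 mo (short of 9); score: 765 (ok).
Compensating-factor requirement not fully met.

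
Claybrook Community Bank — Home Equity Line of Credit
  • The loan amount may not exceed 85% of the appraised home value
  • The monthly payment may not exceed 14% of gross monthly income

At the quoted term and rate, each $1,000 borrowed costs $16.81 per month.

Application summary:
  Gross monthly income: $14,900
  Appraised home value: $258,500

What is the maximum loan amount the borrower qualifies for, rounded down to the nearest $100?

$124,000

Payment cap: 14% × $14,900 = $2,086/month.
At $16.81 per $1,000, that supports 2,086/16.81 × 1,000 ≈ $124,092 → $124,000.
LTV cap: 85% × $258,500 = $219,725 → $219,700.
Binding constraint: payment-to-income.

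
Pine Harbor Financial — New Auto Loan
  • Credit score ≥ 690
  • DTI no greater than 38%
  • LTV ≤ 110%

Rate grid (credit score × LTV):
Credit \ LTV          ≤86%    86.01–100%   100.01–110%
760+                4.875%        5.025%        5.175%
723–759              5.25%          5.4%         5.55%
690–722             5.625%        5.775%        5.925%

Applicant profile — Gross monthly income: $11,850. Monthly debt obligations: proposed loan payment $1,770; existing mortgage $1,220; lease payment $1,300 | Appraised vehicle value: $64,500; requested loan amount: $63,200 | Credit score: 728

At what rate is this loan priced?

Credit score 728 ≥ 690; Total monthly debts = (1,770 + 1,220 + 1,300) = 4,290. Debt-to-income = 4,290/11,850 = 36.2% — meets 38% limit
LTV: 63,200 ÷ 64,500 = 98%, within 110% cap
Row: 728 falls in 723–759. Column: 98% falls in 86.01–100%. Rate = 5.4%.

5.4%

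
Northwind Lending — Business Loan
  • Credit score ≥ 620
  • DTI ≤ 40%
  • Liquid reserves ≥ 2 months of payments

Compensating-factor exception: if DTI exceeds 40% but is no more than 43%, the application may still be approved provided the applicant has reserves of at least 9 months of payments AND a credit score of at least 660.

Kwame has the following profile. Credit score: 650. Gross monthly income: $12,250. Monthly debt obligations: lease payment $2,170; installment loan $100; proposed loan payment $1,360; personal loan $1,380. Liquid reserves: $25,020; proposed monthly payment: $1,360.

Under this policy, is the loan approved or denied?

Credit score 650 ≥ 620 (meets base)
Total debts = (2,170 + 100 + 1,360 + 1,380) = 5,010. DTI: 5,010 ÷ 12,250 = 40.9%, over the 40% base limit.
Liquid reserves cover 25,020/1,360 = 18.4 months — ≥ 2 required
DTI 40.9% is within the 40%–43% exception band; checking compensating factors.
Override check — reserves: 18.4 mo (ok); score: 650 (below 660).
Compensating-factor requirement not fully met.

Denied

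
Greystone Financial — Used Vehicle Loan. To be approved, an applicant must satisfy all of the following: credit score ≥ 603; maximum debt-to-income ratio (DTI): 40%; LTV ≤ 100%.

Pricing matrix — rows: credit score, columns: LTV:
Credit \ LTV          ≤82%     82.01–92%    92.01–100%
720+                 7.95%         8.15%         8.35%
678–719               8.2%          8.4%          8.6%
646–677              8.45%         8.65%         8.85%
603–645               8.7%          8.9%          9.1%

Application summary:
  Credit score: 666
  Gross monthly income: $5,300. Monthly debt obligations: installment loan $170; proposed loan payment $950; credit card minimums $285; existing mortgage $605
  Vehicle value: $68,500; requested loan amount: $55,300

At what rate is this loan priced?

Credit score 666 ≥ 603; Total monthly debts = (170 + 950 + 285 + 605) = 2,010. DTI = 2,010/5,300 = 37.9% ≤ 40%
LTV: 55,300 ÷ 68,500 = 80.7%, within 100% cap
Score 666 is in the 646–677 band; LTV 80.7% is in the ≤82% band → 8.45%.

8.45%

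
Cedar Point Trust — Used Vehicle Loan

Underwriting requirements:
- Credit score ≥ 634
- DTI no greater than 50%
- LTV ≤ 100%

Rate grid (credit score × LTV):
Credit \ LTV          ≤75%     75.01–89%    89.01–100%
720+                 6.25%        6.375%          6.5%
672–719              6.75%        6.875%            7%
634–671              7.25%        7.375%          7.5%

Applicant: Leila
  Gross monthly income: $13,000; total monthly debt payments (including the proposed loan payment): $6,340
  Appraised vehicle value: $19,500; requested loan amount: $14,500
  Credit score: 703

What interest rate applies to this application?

Credit score 703 ≥ 634; DTI = 6,340/13,000 = 48.8% ≤ 50%
LTV = 14,500/19,500 = 74.4% ≤ 100%
Row: 703 falls in 672–719. Column: 74.4% falls in ≤75%. Rate = 6.75%.

6.75%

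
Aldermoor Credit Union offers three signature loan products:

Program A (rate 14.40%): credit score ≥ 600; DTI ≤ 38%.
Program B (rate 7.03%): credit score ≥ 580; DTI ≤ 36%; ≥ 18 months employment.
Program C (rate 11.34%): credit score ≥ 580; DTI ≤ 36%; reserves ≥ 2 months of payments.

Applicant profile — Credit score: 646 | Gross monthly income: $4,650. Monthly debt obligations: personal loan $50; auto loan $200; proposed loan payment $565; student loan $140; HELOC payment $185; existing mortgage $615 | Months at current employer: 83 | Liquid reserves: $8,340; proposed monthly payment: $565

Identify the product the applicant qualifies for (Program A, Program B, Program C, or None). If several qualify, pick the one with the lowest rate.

Program A

Total debts = (50 + 200 + 565 + 140 + 185 + 615) = 1,755; DTI = 1,755/4,650 = 37.7%.
Reserves = 8,340/565 = 14.8 months.
Program A: score 646 ≥ 600; DTI 37.7% ≤ 38% → qualifies.
Program B: score 646 ≥ 580; DTI 37.7% > 36%; employment 83 ≥ 18 mo → does not qualify.
Program C: score 646 ≥ 580; DTI 37.7% > 36%; reserves 14.8 ≥ 2 mo → does not qualify.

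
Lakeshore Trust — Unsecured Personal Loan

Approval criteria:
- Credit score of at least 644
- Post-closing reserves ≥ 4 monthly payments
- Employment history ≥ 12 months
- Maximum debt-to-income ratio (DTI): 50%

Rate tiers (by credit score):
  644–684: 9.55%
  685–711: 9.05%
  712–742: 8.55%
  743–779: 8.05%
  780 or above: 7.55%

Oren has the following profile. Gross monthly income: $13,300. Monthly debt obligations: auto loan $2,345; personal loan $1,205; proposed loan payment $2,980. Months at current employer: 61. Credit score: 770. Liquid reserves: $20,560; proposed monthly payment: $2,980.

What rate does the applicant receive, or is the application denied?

Credit score 770 ≥ 644 (meets minimum)
Reserves: 20,560 ÷ 2,980 = 6.9 months (meets 4-month minimum)
Employment 61 ≥ 12 months
Total monthly debts = (2,345 + 1,205 + 2,980) = 6,530. DTI: 6,530 ÷ 13,300 = 49.1%, within the 50% cap
All requirements met. Score 770 falls in the 743–779 tier → 8.05%.

Approved at 8.05%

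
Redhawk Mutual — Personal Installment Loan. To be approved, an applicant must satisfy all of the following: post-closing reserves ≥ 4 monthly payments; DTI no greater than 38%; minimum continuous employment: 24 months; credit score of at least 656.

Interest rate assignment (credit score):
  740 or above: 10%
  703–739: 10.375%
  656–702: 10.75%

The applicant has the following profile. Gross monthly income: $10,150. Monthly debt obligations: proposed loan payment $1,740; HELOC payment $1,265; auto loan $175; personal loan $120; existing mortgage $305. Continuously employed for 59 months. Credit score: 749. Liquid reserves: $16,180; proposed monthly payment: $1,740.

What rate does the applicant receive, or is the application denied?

Credit score 749 ≥ 656 (meets minimum)
Employment 59 ≥ 24 months
Total monthly debts = (1,740 + 1,265 + 175 + 120 + 305) = 3,605. DTI = 3,605/10,150 = 35.5% ≤ 38%
Liquid reserves cover 16,180/1,740 = 9.3 months — ≥ 4 required
All requirements met. Score 749 falls in the 740 or above tier → 10%.

Approved at 10%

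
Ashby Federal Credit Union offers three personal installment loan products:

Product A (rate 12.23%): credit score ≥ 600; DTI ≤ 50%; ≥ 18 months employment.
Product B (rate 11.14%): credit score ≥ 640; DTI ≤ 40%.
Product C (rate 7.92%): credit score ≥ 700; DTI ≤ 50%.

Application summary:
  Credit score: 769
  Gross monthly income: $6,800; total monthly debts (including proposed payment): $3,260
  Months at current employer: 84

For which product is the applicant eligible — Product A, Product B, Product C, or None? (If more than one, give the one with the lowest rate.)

DTI = 3,260/6,800 = 47.9%.
Product A: score 769 ≥ 600; DTI 47.9% ≤ 50%; employment 84 ≥ 18 mo → qualifies.
Product B: score 769 ≥ 640; DTI 47.9% > 40% → does not qualify.
Product C: score 769 ≥ 700; DTI 47.9% ≤ 50% → qualifies.
Qualifying: Product A, Product C. Lowest rate is 7.92% → Product C.

Product C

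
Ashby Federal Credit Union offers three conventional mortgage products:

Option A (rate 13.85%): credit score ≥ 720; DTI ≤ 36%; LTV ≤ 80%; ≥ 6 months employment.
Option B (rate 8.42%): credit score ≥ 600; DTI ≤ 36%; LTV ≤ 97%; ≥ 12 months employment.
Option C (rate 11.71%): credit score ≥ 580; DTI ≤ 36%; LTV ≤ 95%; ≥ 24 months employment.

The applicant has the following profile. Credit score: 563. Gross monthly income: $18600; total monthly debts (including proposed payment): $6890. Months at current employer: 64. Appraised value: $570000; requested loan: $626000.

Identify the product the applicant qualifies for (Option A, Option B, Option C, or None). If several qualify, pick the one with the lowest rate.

None

DTI = 6,890/18,600 = 37%.
LTV = 626,000/570,000 = 109.8%.
Option A: score 563 < 720; DTI 37% > 36%; LTV 109.8% > 80%; employment 64 ≥ 6 mo → does not qualify.
Option B: score 563 < 600; DTI 37% > 36%; LTV 109.8% > 97%; employment 64 ≥ 12 mo → does not qualify.
Option C: score 563 < 580; DTI 37% > 36%; LTV 109.8% > 95%; employment 64 ≥ 24 mo → does not qualify.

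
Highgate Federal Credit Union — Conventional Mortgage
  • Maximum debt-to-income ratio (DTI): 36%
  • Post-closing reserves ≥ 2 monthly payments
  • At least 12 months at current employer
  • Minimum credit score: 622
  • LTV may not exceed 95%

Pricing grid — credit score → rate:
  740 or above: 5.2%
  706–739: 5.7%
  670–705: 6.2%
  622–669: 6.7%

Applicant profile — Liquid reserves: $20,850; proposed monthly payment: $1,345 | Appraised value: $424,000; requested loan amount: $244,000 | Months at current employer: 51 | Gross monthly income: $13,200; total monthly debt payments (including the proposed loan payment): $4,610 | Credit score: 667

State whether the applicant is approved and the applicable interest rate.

Credit score 667 ≥ 622 (meets minimum)
Reserves: 20,850 ÷ 1,345 = 15.5 months (meets 2-month minimum)
DTI = 4,610/13,200 = 34.9% ≤ 36%
LTV: 244,000 ÷ 424,000 = 57.5%, within 95% cap
Employment 51 ≥ 12 months
All requirements met. Score 667 falls in the 622–669 tier → 6.7%.

Approved at 6.7%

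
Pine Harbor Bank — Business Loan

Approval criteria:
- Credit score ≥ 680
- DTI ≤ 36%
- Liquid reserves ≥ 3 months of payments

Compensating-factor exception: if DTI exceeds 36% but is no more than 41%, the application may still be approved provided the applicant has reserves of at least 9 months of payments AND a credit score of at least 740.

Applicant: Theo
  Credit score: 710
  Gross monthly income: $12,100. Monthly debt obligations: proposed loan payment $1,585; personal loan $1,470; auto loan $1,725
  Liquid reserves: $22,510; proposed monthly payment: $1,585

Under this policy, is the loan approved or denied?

Denied

Credit score 710 ≥ 680 (meets base)
Total debts = (1,585 + 1,470 + 1,725) = 4,780. DTI: 4,780 ÷ 12,100 = 39.5%, over the 36% base limit.
Reserves: 22,510 ÷ 1,585 = 14.2 months (meets 3-month minimum)
DTI 39.5% is within the 36%–41% exception band; checking compensating factors.
Override check — reserves: 14.2 mo (ok); score: 710 (below 740).
Override conditions not both satisfied; exception does not apply.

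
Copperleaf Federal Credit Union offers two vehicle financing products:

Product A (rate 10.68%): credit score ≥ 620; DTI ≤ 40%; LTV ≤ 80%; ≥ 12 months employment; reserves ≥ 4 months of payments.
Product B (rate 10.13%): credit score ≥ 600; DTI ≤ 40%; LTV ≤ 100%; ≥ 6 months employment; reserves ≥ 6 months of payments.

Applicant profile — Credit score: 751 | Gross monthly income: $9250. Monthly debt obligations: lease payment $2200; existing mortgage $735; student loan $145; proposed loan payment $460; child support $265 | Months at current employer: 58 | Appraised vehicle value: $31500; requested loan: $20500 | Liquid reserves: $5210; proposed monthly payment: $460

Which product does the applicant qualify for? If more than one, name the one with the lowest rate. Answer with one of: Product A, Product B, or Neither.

Neither

Total debts = (2,200 + 735 + 145 + 460 + 265) = 3,805; DTI = 3,805/9,250 = 41.1%.
LTV = 20,500/31,500 = 65.1%.
Reserves = 5,210/460 = 11.3 months.
Product A: score 751 ≥ 620; DTI 41.1% > 40%; LTV 65.1% ≤ 80%; employment 58 ≥ 12 mo; reserves 11.3 ≥ 4 mo → does not qualify.
Product B: score 751 ≥ 600; DTI 41.1% > 40%; LTV 65.1% ≤ 100%; employment 58 ≥ 6 mo; reserves 11.3 ≥ 6 mo → does not qualify.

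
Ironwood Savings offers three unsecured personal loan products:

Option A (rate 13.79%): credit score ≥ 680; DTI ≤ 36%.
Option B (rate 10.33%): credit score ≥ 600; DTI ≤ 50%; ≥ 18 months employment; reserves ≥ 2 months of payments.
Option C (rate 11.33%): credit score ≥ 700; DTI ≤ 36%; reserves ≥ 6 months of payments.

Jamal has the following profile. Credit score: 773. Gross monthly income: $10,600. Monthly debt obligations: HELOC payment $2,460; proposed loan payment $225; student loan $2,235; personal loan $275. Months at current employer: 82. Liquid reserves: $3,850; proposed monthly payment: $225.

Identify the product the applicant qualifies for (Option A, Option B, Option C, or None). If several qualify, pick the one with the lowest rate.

Total debts = (2,460 + 225 + 2,235 + 275) = 5,195; DTI = 5,195/10,600 = 49%.
Reserves = 3,850/225 = 17.1 months.
Option A: score 773 ≥ 680; DTI 49% > 36% → does not qualify.
Option B: score 773 ≥ 600; DTI 49% ≤ 50%; employment 82 ≥ 18 mo; reserves 17.1 ≥ 2 mo → qualifies.
Option C: score 773 ≥ 700; DTI 49% > 36%; reserves 17.1 ≥ 6 mo → does not qualify.

Option B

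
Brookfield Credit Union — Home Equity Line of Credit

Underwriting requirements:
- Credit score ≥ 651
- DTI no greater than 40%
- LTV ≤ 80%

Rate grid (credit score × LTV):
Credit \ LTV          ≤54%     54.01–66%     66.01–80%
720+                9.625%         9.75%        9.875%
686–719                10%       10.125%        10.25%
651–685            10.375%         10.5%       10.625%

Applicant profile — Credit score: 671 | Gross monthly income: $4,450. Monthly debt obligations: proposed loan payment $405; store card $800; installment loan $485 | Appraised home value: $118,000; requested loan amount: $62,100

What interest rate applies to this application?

Credit score 671 ≥ 651; Total monthly debts = (405 + 800 + 485) = 1,690. DTI = 1,690/4,450 = 38% ≤ 40%
LTV = 62,100/118,000 = 52.6% ≤ 80%
Credit 671 → row 651–685; LTV 52.6% → column ≤54%. Grid cell → 10.375%.

10.375%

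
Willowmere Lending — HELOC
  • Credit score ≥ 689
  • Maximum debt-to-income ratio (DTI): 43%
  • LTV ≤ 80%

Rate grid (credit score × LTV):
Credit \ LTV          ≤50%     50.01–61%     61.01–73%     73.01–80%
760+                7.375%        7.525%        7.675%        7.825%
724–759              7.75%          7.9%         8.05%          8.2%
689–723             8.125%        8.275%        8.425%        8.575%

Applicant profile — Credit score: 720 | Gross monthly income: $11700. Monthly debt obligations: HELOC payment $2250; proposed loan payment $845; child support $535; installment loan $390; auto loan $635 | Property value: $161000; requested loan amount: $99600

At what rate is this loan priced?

8.425%

Credit score 720 ≥ 689; Total monthly debts = (2,250 + 845 + 535 + 390 + 635) = 4,655. DTI = 4,655/11,700 = 39.8% ≤ 43%
Loan-to-value = 99,600/161,000 = 61.9% — pass (80% max)
Score 720 is in the 689–723 band; LTV 61.9% is in the 61.01–73% band → 8.425%.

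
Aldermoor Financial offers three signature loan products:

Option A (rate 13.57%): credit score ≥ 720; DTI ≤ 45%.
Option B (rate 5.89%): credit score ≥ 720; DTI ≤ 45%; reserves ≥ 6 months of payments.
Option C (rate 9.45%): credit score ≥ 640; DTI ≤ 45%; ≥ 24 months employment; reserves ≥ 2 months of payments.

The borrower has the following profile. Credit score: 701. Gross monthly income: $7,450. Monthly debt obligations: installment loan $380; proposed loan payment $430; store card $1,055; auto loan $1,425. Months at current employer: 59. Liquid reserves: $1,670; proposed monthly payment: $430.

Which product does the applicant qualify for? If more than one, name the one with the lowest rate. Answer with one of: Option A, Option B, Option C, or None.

Option C

Total debts = (380 + 430 + 1,055 + 1,425) = 3,290; DTI = 3,290/7,450 = 44.2%.
Reserves = 1,670/430 = 3.9 months.
Option A: score 701 < 720; DTI 44.2% ≤ 45% → does not qualify.
Option B: score 701 < 720; DTI 44.2% ≤ 45%; reserves 3.9 < 6 mo → does not qualify.
Option C: score 701 ≥ 640; DTI 44.2% ≤ 45%; employment 59 ≥ 24 mo; reserves 3.9 ≥ 2 mo → qualifies.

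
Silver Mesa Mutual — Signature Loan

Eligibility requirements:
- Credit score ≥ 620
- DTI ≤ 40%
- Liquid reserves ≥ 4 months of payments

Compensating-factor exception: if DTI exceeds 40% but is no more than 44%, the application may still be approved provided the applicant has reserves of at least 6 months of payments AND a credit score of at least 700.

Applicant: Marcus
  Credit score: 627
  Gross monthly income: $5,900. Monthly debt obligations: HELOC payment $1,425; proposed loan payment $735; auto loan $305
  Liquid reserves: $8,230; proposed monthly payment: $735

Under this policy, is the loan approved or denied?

Denied

Credit score 627 ≥ 620 (meets base)
Total debts = (1,425 + 735 + 305) = 2,465. DTI: 2,465 ÷ 5,900 = 41.8%, over the 40% base limit.
Reserves: 8,230 ÷ 735 = 11.2 months (meets 4-month minimum)
41.8% falls in the override range (40%–44%), so the compensating-factor test applies.
Reserves 11.2 ≥ 6 months; credit score 627 < 700.
Override conditions not both satisfied; exception does not apply.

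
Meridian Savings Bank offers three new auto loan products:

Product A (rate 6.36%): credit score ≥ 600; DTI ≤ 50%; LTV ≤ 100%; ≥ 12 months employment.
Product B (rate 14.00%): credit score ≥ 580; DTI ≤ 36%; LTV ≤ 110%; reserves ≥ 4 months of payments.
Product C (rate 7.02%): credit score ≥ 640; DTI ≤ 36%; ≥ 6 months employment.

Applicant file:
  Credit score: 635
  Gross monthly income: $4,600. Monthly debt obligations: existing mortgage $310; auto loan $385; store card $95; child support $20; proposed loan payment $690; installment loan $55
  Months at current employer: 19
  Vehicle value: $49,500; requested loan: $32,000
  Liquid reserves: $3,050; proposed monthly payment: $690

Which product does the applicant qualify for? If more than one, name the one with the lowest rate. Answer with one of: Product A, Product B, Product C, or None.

Total debts = (310 + 385 + 95 + 20 + 690 + 55) = 1,555; DTI = 1,555/4,600 = 33.8%.
LTV = 32,000/49,500 = 64.6%.
Reserves = 3,050/690 = 4.4 months.
Product A: score 635 ≥ 600; DTI 33.8% ≤ 50%; LTV 64.6% ≤ 100%; employment 19 ≥ 12 mo → qualifies.
Product B: score 635 ≥ 580; DTI 33.8% ≤ 36%; LTV 64.6% ≤ 110%; reserves 4.4 ≥ 4 mo → qualifies.
Product C: score 635 < 640; DTI 33.8% ≤ 36%; employment 19 ≥ 6 mo → does not qualify.
Qualifying: Product A, Product B. Lowest rate is 6.36% → Product A.

Product A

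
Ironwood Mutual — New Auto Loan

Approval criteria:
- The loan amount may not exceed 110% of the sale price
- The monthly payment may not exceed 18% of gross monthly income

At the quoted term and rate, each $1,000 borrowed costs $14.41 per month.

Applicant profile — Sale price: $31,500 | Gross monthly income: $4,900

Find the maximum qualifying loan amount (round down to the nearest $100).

$34,600

Payment cap: 18% × $4,900 = $882/month.
At $14.41 per $1,000, that supports 882/14.41 × 1,000 ≈ $61,207 → $61,200.
LTV cap: 110% × $31,500 = $34,650 → $34,600.
Binding constraint: loan-to-value.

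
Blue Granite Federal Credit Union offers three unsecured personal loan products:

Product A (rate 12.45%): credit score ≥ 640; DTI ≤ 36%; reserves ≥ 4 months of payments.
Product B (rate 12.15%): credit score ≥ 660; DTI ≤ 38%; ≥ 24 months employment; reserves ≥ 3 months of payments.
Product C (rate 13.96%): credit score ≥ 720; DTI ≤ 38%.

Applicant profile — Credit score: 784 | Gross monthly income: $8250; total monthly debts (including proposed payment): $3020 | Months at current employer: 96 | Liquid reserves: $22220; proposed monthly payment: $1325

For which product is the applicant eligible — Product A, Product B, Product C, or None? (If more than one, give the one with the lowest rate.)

Product B

DTI = 3,020/8,250 = 36.6%.
Reserves = 22,220/1,325 = 16.8 months.
Product A: score 784 ≥ 640; DTI 36.6% > 36%; reserves 16.8 ≥ 4 mo → does not qualify.
Product B: score 784 ≥ 660; DTI 36.6% ≤ 38%; employment 96 ≥ 24 mo; reserves 16.8 ≥ 3 mo → qualifies.
Product C: score 784 ≥ 720; DTI 36.6% ≤ 38% → qualifies.
Qualifying: Product B, Product C. Lowest rate is 12.15% → Product B.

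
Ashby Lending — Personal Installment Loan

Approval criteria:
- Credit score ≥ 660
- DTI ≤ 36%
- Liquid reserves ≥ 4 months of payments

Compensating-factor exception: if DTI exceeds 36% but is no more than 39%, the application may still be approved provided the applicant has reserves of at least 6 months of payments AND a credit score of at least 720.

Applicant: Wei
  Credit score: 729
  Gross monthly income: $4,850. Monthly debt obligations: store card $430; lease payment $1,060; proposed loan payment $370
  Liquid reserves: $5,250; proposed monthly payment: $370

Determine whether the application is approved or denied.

Approved

Credit score 729 ≥ 660 (meets base)
Total debts = (430 + 1,060 + 370) = 1,860. DTI: 1,860 ÷ 4,850 = 38.4%, over the 36% base limit.
Reserves = 5,250/370 = 14.2 months ≥ 4
DTI 38.4% is within the 36%–39% exception band; checking compensating factors.
Reserves 14.2 ≥ 6 months; credit score 729 ≥ 720.
Both compensating conditions met → exception applies.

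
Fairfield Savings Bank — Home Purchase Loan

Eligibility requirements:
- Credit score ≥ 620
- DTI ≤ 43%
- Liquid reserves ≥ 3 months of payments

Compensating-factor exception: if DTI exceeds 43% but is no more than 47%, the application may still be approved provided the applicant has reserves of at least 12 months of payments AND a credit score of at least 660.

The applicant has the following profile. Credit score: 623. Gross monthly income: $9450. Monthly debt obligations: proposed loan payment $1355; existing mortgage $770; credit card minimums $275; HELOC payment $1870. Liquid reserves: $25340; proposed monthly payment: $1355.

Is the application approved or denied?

Denied

Credit score 623 ≥ 620 (meets base)
Total debts = (1,355 + 770 + 275 + 1,870) = 4,270. DTI: 4,270 ÷ 9,450 = 45.2%, over the 43% base limit.
Reserves = 25,340/1,355 = 18.7 months ≥ 3
45.2% falls in the override range (43%–47%), so the compensating-factor test applies.
Override check — reserves: 18.7 mo (ok); score: 623 (below 660).
Override conditions not both satisfied; exception does not apply.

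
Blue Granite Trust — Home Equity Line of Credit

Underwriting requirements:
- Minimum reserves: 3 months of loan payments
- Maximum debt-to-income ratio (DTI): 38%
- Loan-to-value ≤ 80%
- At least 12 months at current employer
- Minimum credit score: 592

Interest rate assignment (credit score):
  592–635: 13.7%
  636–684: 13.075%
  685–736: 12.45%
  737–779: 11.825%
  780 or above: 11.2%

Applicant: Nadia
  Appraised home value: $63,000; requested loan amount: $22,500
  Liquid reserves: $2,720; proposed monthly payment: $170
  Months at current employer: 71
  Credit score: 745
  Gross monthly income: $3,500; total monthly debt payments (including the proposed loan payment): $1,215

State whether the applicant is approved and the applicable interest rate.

Credit score 745 ≥ 592 (meets minimum)
Debt-to-income = 1,215/3,500 = 34.7% — meets 38% limit
Employment 71 ≥ 12 months
Reserves = 2,720/170 = 16.0 months ≥ 3
LTV = 22,500/63,000 = 35.7% ≤ 80%
All requirements met. Score 745 falls in the 737–779 tier → 11.825%.

Approved at 11.825%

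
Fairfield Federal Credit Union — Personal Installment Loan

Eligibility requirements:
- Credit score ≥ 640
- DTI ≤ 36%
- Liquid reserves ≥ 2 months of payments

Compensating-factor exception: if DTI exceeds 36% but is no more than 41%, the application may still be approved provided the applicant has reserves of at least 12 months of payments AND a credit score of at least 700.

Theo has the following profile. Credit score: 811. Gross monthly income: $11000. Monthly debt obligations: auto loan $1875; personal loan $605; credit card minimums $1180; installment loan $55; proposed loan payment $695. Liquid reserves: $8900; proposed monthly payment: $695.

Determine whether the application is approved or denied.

Credit score 811 ≥ 640 (meets base)
Total debts = (1,875 + 605 + 1,180 + 55 + 695) = 4,410. DTI = 4,410/11,000 = 40.1% > 36% — standard DTI limit exceeded.
Reserves = 8,900/695 = 12.8 months ≥ 2
40.1% falls in the override range (36%–41%), so the compensating-factor test applies.
Reserves 12.8 ≥ 12 months; credit score 811 ≥ 700.
Both compensating conditions met → exception applies.

Approved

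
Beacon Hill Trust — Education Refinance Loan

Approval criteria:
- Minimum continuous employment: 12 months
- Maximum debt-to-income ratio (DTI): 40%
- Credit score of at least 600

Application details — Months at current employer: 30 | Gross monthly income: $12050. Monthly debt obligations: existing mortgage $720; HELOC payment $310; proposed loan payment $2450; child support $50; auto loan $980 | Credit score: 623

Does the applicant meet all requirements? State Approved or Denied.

Employment 30 ≥ 12 months
Total monthly debts = (720 + 310 + 2,450 + 50 + 980) = 4,510. Debt-to-income = 4,510/12,050 = 37.4% — meets 40% limit
Credit score 623 ≥ 600 (meets)
All criteria satisfied.

Approved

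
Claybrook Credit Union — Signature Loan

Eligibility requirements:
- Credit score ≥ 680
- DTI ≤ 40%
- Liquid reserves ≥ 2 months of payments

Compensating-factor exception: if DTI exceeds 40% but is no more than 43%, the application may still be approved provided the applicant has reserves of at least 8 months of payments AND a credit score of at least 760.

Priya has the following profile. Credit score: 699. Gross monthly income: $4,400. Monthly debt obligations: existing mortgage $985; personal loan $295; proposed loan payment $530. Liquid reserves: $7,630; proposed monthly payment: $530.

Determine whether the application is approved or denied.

Denied

Credit score 699 ≥ 680 (meets base)
Total debts = (985 + 295 + 530) = 1,810. DTI = 1,810/4,400 = 41.1% > 40% — standard DTI limit exceeded.
Liquid reserves cover 7,630/530 = 14.4 months — ≥ 2 required
DTI 41.1% is within the 40%–43% exception band; checking compensating factors.
Override check — reserves: 14.4 mo (ok); score: 699 (below 760).
Override conditions not both satisfied; exception does not apply.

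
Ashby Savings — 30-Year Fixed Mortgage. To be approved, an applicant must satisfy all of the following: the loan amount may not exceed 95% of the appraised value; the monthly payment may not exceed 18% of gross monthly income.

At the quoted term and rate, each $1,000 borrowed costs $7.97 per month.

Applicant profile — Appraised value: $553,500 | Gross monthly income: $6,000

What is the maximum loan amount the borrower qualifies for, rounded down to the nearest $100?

$135,500

Payment cap: 18% × $6,000 = $1,080/month.
At $7.97 per $1,000, that supports 1,080/7.97 × 1,000 ≈ $135,508 → $135,500.
LTV cap: 95% × $553,500 = $525,825 → $525,800.
Binding constraint: payment-to-income.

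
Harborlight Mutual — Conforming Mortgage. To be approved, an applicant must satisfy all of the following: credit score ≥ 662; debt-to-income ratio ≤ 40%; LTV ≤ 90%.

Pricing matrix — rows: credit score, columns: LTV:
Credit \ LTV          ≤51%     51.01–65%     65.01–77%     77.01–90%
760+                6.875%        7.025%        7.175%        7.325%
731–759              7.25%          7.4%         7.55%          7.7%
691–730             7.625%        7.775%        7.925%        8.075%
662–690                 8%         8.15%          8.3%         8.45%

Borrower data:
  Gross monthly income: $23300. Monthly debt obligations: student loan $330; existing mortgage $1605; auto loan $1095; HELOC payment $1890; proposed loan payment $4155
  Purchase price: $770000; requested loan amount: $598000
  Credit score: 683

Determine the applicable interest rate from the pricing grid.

Credit score 683 ≥ 662; Total monthly debts = (330 + 1,605 + 1,095 + 1,890 + 4,155) = 9,075. Debt-to-income = 9,075/23,300 = 38.9% — meets 40% limit
LTV = 598,000/770,000 = 77.7% ≤ 90%
Row: 683 falls in 662–690. Column: 77.7% falls in 77.01–90%. Rate = 8.45%.

8.45%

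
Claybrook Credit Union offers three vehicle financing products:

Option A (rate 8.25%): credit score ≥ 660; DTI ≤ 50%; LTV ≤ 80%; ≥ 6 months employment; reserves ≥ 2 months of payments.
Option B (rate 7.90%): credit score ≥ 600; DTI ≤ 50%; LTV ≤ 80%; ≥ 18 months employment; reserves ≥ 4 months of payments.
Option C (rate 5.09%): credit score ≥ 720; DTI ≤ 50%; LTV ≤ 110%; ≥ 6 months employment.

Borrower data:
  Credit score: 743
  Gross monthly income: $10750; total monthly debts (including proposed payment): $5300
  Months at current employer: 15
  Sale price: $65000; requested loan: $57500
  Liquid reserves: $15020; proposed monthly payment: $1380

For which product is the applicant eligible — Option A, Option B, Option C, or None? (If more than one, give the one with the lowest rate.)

DTI = 5,300/10,750 = 49.3%.
LTV = 57,500/65,000 = 88.5%.
Reserves = 15,020/1,380 = 10.9 months.
Option A: score 743 ≥ 660; DTI 49.3% ≤ 50%; LTV 88.5% > 80%; employment 15 ≥ 6 mo; reserves 10.9 ≥ 2 mo → does not qualify.
Option B: score 743 ≥ 600; DTI 49.3% ≤ 50%; LTV 88.5% > 80%; employment 15 < 18 mo; reserves 10.9 ≥ 4 mo → does not qualify.
Option C: score 743 ≥ 720; DTI 49.3% ≤ 50%; LTV 88.5% ≤ 110%; employment 15 ≥ 6 mo → qualifies.

Option C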